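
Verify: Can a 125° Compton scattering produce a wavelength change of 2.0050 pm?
No, inconsistent

Calculate the expected shift for θ = 125°:

Δλ_expected = λ_C(1 - cos(125°))
Δλ_expected = 2.4263 × (1 - cos(125°))
Δλ_expected = 2.4263 × 1.5736
Δλ_expected = 3.8180 pm

Given shift: 2.0050 pm
Expected shift: 3.8180 pm
Difference: 1.8130 pm

The values do not match. The given shift corresponds to θ ≈ 80.0°, not 125°.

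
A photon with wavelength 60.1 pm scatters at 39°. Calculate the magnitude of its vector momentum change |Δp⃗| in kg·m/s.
7.3283e-24 kg·m/s

Photon momentum magnitude is p = h/λ.

Initial momentum:
p₀ = h/λ = 6.6261e-34/6.0100e-11 = 1.1025e-23 kg·m/s

After scattering:
λ' = λ + Δλ = 60.1 + 0.5407 = 60.6407 pm
p' = h/λ' = 6.6261e-34/6.0641e-11 = 1.0927e-23 kg·m/s

Momentum is a vector; the scattered photon's direction makes angle θ = 39° with the incident direction. The magnitude of the vector change Δp⃗ = p⃗₀ − p⃗' is found from the law of cosines:
|Δp⃗|² = p₀² + p'² − 2p₀p'cos θ
|Δp⃗|² = (1.1025e-23)² + (1.0927e-23)² − 2·1.1025e-23·1.0927e-23·cos(39°)
|Δp⃗| = 7.3283e-24 kg·m/s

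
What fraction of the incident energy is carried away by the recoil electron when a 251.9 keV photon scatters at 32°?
0.0697 (or 6.97%)

Calculate initial and final photon energies:

Initial: E₀ = 251.9 keV → λ₀ = 4.9220 pm
Compton shift: Δλ = 0.3687 pm
Final wavelength: λ' = 5.2906 pm
Final energy: E' = 234.3462 keV

Fractional energy loss:
(E₀ - E')/E₀ = (251.9000 - 234.3462)/251.9000
= 17.5538/251.9000
= 0.0697
= 6.97%

(Intermediate values are shown rounded; full precision is carried through to the final answer.)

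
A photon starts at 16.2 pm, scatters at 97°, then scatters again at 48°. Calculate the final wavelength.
19.7248 pm

Apply Compton shift twice:

First scattering at θ₁ = 97°:
Δλ₁ = λ_C(1 - cos(97°))
Δλ₁ = 2.4263 × 1.1219
Δλ₁ = 2.7220 pm

After first scattering:
λ₁ = 16.2 + 2.7220 = 18.9220 pm

Second scattering at θ₂ = 48°:
Δλ₂ = λ_C(1 - cos(48°))
Δλ₂ = 2.4263 × 0.3309
Δλ₂ = 0.8028 pm

Final wavelength:
λ₂ = 18.9220 + 0.8028 = 19.7248 pm

Total shift: Δλ_total = 2.7220 + 0.8028 = 3.5248 pm

(Intermediate values are shown rounded; full precision is carried through to the final answer.)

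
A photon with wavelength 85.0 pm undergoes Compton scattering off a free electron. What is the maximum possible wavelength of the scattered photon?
89.8526 pm (at θ = 180°)

The Compton shift is Δλ = λ_C(1 − cos θ).

Since cos θ ranges from −1 to 1, the factor (1 − cos θ) ranges from 0 to 2; the maximum shift occurs at θ = 180° (backscattering):
Δλ_max = 2λ_C = 2 × 2.4263 pm = 4.8526 pm

Maximum scattered wavelength:
λ'_max = λ₀ + Δλ_max = 85.0 + 4.8526 = 89.8526 pm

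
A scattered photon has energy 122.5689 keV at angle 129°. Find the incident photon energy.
201.2001 keV

Convert final energy to wavelength (hc ≈ 1239.842 keV·pm):
λ' = hc/E' = 1239.842 / 122.5689 = 10.1155 pm

Calculate the Compton shift:
Δλ = λ_C(1 - cos(129°))
Δλ = 2.4263 × (1 - cos(129°))
Δλ = 3.9532 pm

Initial wavelength:
λ = λ' - Δλ = 10.1155 - 3.9532 = 6.1622 pm

Initial energy:
E = hc/λ = 1239.842 / 6.1622 = 201.2001 keV

(Intermediate values are shown rounded; full precision is carried through to the final answer.)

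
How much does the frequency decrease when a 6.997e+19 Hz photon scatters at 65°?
1.724e+19 Hz (decrease)

Convert frequency to wavelength (c = 299792458 m/s):
λ₀ = c/f₀ = 299792458/6.997e+19 = 4.2845857e-12 m = 4.2846 pm

Calculate Compton shift:
Δλ = λ_C(1 - cos(65°)) = 1.4009 pm

Final wavelength:
λ' = λ₀ + Δλ = 4.2846 + 1.4009 = 5.6855 pm

Final frequency:
f' = c/λ' = 299792458/5.6854929e-12 = 5.2729370e+19 Hz

Frequency shift (decrease):
Δf = f₀ - f' = 6.997e+19 - 5.2729370e+19 = 1.724e+19 Hz

(Intermediate values are shown rounded; full precision is carried through to the final answer.)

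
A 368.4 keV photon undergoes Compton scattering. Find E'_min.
150.8673 keV (at θ = 180°)

The scattered photon has minimum energy when its wavelength is maximum, i.e., when the Compton shift Δλ = λ_C(1 − cos θ) is maximum. This occurs at θ = 180° (backscattering), giving Δλ_max = 2λ_C = 4.8526 pm.

Initial wavelength: λ₀ = hc/E₀ = 3.3655 pm
Maximum final wavelength: λ'_max = λ₀ + 2λ_C = 3.3655 + 4.8526 = 8.2181 pm
Minimum final energy: E'_min = hc/λ'_max = 150.8673 keV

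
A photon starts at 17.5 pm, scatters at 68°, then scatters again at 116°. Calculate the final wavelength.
22.5073 pm

Apply Compton shift twice:

First scattering at θ₁ = 68°:
Δλ₁ = λ_C(1 - cos(68°))
Δλ₁ = 2.4263 × 0.6254
Δλ₁ = 1.5174 pm

After first scattering:
λ₁ = 17.5 + 1.5174 = 19.0174 pm

Second scattering at θ₂ = 116°:
Δλ₂ = λ_C(1 - cos(116°))
Δλ₂ = 2.4263 × 1.4384
Δλ₂ = 3.4899 pm

Final wavelength:
λ₂ = 19.0174 + 3.4899 = 22.5073 pm

Total shift: Δλ_total = 1.5174 + 3.4899 = 5.0073 pm

(Intermediate values are shown rounded; full precision is carried through to the final answer.)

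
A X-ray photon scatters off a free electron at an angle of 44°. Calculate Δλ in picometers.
0.6810 pm

Using the Compton scattering formula:
Δλ = λ_C(1 - cos θ)

where λ_C = h/(m_e·c) ≈ 2.4263 pm is the Compton wavelength of an electron.

For θ = 44°:
cos(44°) = 0.7193
1 - cos(44°) = 0.2807

Δλ = 2.4263 × 0.2807
Δλ = 0.6810 pm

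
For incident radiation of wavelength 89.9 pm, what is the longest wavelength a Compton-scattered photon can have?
94.7526 pm (at θ = 180°)

The Compton shift is Δλ = λ_C(1 − cos θ).

Since cos θ ranges from −1 to 1, the factor (1 − cos θ) ranges from 0 to 2; the maximum shift occurs at θ = 180° (backscattering):
Δλ_max = 2λ_C = 2 × 2.4263 pm = 4.8526 pm

Maximum scattered wavelength:
λ'_max = λ₀ + Δλ_max = 89.9 + 4.8526 = 94.7526 pm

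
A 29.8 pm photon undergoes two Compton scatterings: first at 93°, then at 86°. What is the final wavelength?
34.6104 pm

Apply Compton shift twice:

First scattering at θ₁ = 93°:
Δλ₁ = λ_C(1 - cos(93°))
Δλ₁ = 2.4263 × 1.0523
Δλ₁ = 2.5533 pm

After first scattering:
λ₁ = 29.8 + 2.5533 = 32.3533 pm

Second scattering at θ₂ = 86°:
Δλ₂ = λ_C(1 - cos(86°))
Δλ₂ = 2.4263 × 0.9302
Δλ₂ = 2.2571 pm

Final wavelength:
λ₂ = 32.3533 + 2.2571 = 34.6104 pm

Total shift: Δλ_total = 2.5533 + 2.2571 = 4.8104 pm

(Intermediate values are shown rounded; full precision is carried through to the final answer.)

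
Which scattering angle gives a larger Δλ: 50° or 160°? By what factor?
160° produces the larger shift by a factor of 5.430

Calculate both shifts using Δλ = λ_C(1 - cos θ):

For θ₁ = 50°:
Δλ₁ = 2.4263 × (1 - cos(50°))
Δλ₁ = 2.4263 × 0.3572
Δλ₁ = 0.8667 pm

For θ₂ = 160°:
Δλ₂ = 2.4263 × (1 - cos(160°))
Δλ₂ = 2.4263 × 1.9397
Δλ₂ = 4.7063 pm

The 160° angle produces the larger shift.
Ratio: 4.7063/0.8667 = 5.430

(Intermediate values are shown rounded; full precision is carried through to the final answer.)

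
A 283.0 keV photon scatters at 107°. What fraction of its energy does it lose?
0.4172 (or 41.72%)

Calculate initial and final photon energies:

Initial: E₀ = 283.0 keV → λ₀ = 4.3811 pm
Compton shift: Δλ = 3.1357 pm
Final wavelength: λ' = 7.5168 pm
Final energy: E' = 164.9436 keV

Fractional energy loss:
(E₀ - E')/E₀ = (283.0000 - 164.9436)/283.0000
= 118.0564/283.0000
= 0.4172
= 41.72%

(Intermediate values are shown rounded; full precision is carried through to the final answer.)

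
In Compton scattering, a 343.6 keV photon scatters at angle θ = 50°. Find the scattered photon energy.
277.0537 keV

First convert energy to wavelength:
λ = hc/E, with hc ≈ 1239.842 keV·pm (i.e. 1239.842 eV·nm)

For E = 343.6 keV = 343600 eV:
λ = 1239.842 keV·pm / 343.6 keV
λ = 3.6084 pm

Calculate the Compton shift:
Δλ = λ_C(1 - cos(50°)) = 2.4263 × 0.3572
Δλ = 0.8667 pm

Final wavelength:
λ' = 3.6084 + 0.8667 = 4.4751 pm

Final energy:
E' = hc/λ' = 1239.842 / 4.4751 = 277.0537 keV

(Intermediate values are shown rounded; full precision is carried through to the final answer.)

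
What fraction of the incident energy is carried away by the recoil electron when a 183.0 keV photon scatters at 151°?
0.4017 (or 40.17%)

Calculate initial and final photon energies:

Initial: E₀ = 183.0 keV → λ₀ = 6.7751 pm
Compton shift: Δλ = 4.5484 pm
Final wavelength: λ' = 11.3235 pm
Final energy: E' = 109.4928 keV

Fractional energy loss:
(E₀ - E')/E₀ = (183.0000 - 109.4928)/183.0000
= 73.5072/183.0000
= 0.4017
= 40.17%

(Intermediate values are shown rounded; full precision is carried through to the final answer.)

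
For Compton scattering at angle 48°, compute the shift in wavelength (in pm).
0.8028 pm

Using the Compton scattering formula:
Δλ = λ_C(1 - cos θ)

where λ_C = h/(m_e·c) ≈ 2.4263 pm is the Compton wavelength of an electron.

For θ = 48°:
cos(48°) = 0.6691
1 - cos(48°) = 0.3309

Δλ = 2.4263 × 0.3309
Δλ = 0.8028 pm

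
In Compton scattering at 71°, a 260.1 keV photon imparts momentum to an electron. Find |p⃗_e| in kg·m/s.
1.4375e-22 kg·m/s

The electron is initially at rest, so by conservation of momentum:
p⃗_e = p⃗₀ − p⃗'  (incident photon momentum minus scattered photon momentum)

Photon momentum magnitudes (p = h/λ = E/c):
λ₀ = hc/E₀ = 4.7668 pm → p₀ = h/λ₀ = 1.3900e-22 kg·m/s
Δλ = λ_C(1 − cos 71°) = 1.6364 pm
λ' = 6.4032 pm → p' = h/λ' = 1.0348e-22 kg·m/s

The scattered photon makes angle θ = 71° with the incident direction, so by the law of cosines:
|p⃗_e|² = p₀² + p'² − 2p₀p'cos θ
|p⃗_e|² = (1.3900e-22)² + (1.0348e-22)² − 2·1.3900e-22·1.0348e-22·cos(71°)
|p⃗_e| = 1.4375e-22 kg·m/s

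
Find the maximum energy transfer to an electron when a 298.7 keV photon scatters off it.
160.9920 keV

Maximum energy transfer occurs at θ = 180° (backscattering).

Initial photon: E₀ = 298.7 keV → λ₀ = 4.1508 pm

Maximum Compton shift (at 180°):
Δλ_max = 2λ_C = 2 × 2.4263 = 4.8526 pm

Final wavelength:
λ' = 4.1508 + 4.8526 = 9.0034 pm

Minimum photon energy (maximum energy to electron):
E'_min = hc/λ' = 137.7080 keV

Maximum electron kinetic energy:
K_max = E₀ - E'_min = 298.7000 - 137.7080 = 160.9920 keV

(Intermediate values are shown rounded; full precision is carried through to the final answer.)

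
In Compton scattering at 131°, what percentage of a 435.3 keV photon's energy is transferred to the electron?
0.5852 (or 58.52%)

Calculate initial and final photon energies:

Initial: E₀ = 435.3 keV → λ₀ = 2.8482 pm
Compton shift: Δλ = 4.0181 pm
Final wavelength: λ' = 6.8664 pm
Final energy: E' = 180.5676 keV

Fractional energy loss:
(E₀ - E')/E₀ = (435.3000 - 180.5676)/435.3000
= 254.7324/435.3000
= 0.5852
= 58.52%

(Intermediate values are shown rounded; full precision is carried through to the final answer.)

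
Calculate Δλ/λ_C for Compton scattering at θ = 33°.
0.1613 λ_C

The Compton shift formula is:
Δλ = λ_C(1 - cos θ)

Dividing both sides by λ_C:
Δλ/λ_C = 1 - cos θ

For θ = 33°:
Δλ/λ_C = 1 - cos(33°)
Δλ/λ_C = 1 - 0.8387
Δλ/λ_C = 0.1613

This means the shift is 0.1613 × λ_C = 0.3914 pm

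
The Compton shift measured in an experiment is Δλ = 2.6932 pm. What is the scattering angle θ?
96.32°

From the Compton formula Δλ = λ_C(1 - cos θ), we can solve for θ:

cos θ = 1 - Δλ/λ_C

Given:
- Δλ = 2.6932 pm
- λ_C = h/(m_e·c) ≈ 2.42631024 pm

cos θ = 1 - 2.6932/2.42631024
cos θ = 1 - 1.109998
cos θ = -0.109998

θ = arccos(-0.109998)
θ = 96.32°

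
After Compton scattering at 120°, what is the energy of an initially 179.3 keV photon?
117.4719 keV

First convert energy to wavelength:
λ = hc/E, with hc ≈ 1239.842 keV·pm (i.e. 1239.842 eV·nm)

For E = 179.3 keV = 179300 eV:
λ = 1239.842 keV·pm / 179.3 keV
λ = 6.9149 pm

Calculate the Compton shift:
Δλ = λ_C(1 - cos(120°)) = 2.4263 × 1.5000
Δλ = 3.6395 pm

Final wavelength:
λ' = 6.9149 + 3.6395 = 10.5544 pm

Final energy:
E' = hc/λ' = 1239.842 / 10.5544 = 117.4719 keV

(Intermediate values are shown rounded; full precision is carried through to the final answer.)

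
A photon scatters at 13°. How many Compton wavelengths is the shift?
0.0256 λ_C

The Compton shift formula is:
Δλ = λ_C(1 - cos θ)

Dividing both sides by λ_C:
Δλ/λ_C = 1 - cos θ

For θ = 13°:
Δλ/λ_C = 1 - cos(13°)
Δλ/λ_C = 1 - 0.9744
Δλ/λ_C = 0.0256

This means the shift is 0.0256 × λ_C = 0.0622 pm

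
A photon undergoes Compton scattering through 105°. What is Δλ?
3.0543 pm

Using the Compton scattering formula:
Δλ = λ_C(1 - cos θ)

where λ_C = h/(m_e·c) ≈ 2.4263 pm is the Compton wavelength of an electron.

For θ = 105°:
cos(105°) = -0.2588
1 - cos(105°) = 1.2588

Δλ = 2.4263 × 1.2588
Δλ = 3.0543 pm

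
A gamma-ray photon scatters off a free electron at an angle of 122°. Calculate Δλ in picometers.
3.7121 pm

Using the Compton scattering formula:
Δλ = λ_C(1 - cos θ)

where λ_C = h/(m_e·c) ≈ 2.4263 pm is the Compton wavelength of an electron.

For θ = 122°:
cos(122°) = -0.5299
1 - cos(122°) = 1.5299

Δλ = 2.4263 × 1.5299
Δλ = 3.7121 pm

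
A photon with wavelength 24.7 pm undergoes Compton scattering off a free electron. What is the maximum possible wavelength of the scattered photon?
29.5526 pm (at θ = 180°)

The Compton shift is Δλ = λ_C(1 − cos θ).

Since cos θ ranges from −1 to 1, the factor (1 − cos θ) ranges from 0 to 2; the maximum shift occurs at θ = 180° (backscattering):
Δλ_max = 2λ_C = 2 × 2.4263 pm = 4.8526 pm

Maximum scattered wavelength:
λ'_max = λ₀ + Δλ_max = 24.7 + 4.8526 = 29.5526 pm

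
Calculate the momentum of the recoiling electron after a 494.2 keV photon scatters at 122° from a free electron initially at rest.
3.3304e-22 kg·m/s

The electron is initially at rest, so by conservation of momentum:
p⃗_e = p⃗₀ − p⃗'  (incident photon momentum minus scattered photon momentum)

Photon momentum magnitudes (p = h/λ = E/c):
λ₀ = hc/E₀ = 2.5088 pm → p₀ = h/λ₀ = 2.6411e-22 kg·m/s
Δλ = λ_C(1 − cos 122°) = 3.7121 pm
λ' = 6.2208 pm → p' = h/λ' = 1.0651e-22 kg·m/s

The scattered photon makes angle θ = 122° with the incident direction, so by the law of cosines:
|p⃗_e|² = p₀² + p'² − 2p₀p'cos θ
|p⃗_e|² = (2.6411e-22)² + (1.0651e-22)² − 2·2.6411e-22·1.0651e-22·cos(122°)
|p⃗_e| = 3.3304e-22 kg·m/s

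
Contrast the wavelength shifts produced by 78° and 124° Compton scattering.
124° produces the larger shift by a factor of 1.968

Calculate both shifts using Δλ = λ_C(1 - cos θ):

For θ₁ = 78°:
Δλ₁ = 2.4263 × (1 - cos(78°))
Δλ₁ = 2.4263 × 0.7921
Δλ₁ = 1.9219 pm

For θ₂ = 124°:
Δλ₂ = 2.4263 × (1 - cos(124°))
Δλ₂ = 2.4263 × 1.5592
Δλ₂ = 3.7831 pm

The 124° angle produces the larger shift.
Ratio: 3.7831/1.9219 = 1.968

(Intermediate values are shown rounded; full precision is carried through to the final answer.)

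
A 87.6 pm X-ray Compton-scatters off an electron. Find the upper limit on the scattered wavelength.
92.4526 pm (at θ = 180°)

The Compton shift is Δλ = λ_C(1 − cos θ).

Since cos θ ranges from −1 to 1, the factor (1 − cos θ) ranges from 0 to 2; the maximum shift occurs at θ = 180° (backscattering):
Δλ_max = 2λ_C = 2 × 2.4263 pm = 4.8526 pm

Maximum scattered wavelength:
λ'_max = λ₀ + Δλ_max = 87.6 + 4.8526 = 92.4526 pm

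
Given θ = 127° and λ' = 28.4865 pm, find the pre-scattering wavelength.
24.6000 pm

From λ' = λ + Δλ, we have λ = λ' - Δλ

First calculate the Compton shift:
Δλ = λ_C(1 - cos θ)
Δλ = 2.4263 × (1 - cos(127°))
Δλ = 2.4263 × 1.6018
Δλ = 3.8865 pm

Initial wavelength:
λ = λ' - Δλ
λ = 28.4865 - 3.8865
λ = 24.6000 pm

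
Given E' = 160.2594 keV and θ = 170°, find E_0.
424.5002 keV

Convert final energy to wavelength (hc ≈ 1239.842 keV·pm):
λ' = hc/E' = 1239.842 / 160.2594 = 7.7365 pm

Calculate the Compton shift:
Δλ = λ_C(1 - cos(170°))
Δλ = 2.4263 × (1 - cos(170°))
Δλ = 4.8158 pm

Initial wavelength:
λ = λ' - Δλ = 7.7365 - 4.8158 = 2.9207 pm

Initial energy:
E = hc/λ = 1239.842 / 2.9207 = 424.5002 keV

(Intermediate values are shown rounded; full precision is carried through to the final answer.)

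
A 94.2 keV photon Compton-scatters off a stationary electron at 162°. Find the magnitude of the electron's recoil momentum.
8.6319e-23 kg·m/s

The electron is initially at rest, so by conservation of momentum:
p⃗_e = p⃗₀ − p⃗'  (incident photon momentum minus scattered photon momentum)

Photon momentum magnitudes (p = h/λ = E/c):
λ₀ = hc/E₀ = 13.1618 pm → p₀ = h/λ₀ = 5.0343e-23 kg·m/s
Δλ = λ_C(1 − cos 162°) = 4.7339 pm
λ' = 17.8957 pm → p' = h/λ' = 3.7026e-23 kg·m/s

The scattered photon makes angle θ = 162° with the incident direction, so by the law of cosines:
|p⃗_e|² = p₀² + p'² − 2p₀p'cos θ
|p⃗_e|² = (5.0343e-23)² + (3.7026e-23)² − 2·5.0343e-23·3.7026e-23·cos(162°)
|p⃗_e| = 8.6319e-23 kg·m/s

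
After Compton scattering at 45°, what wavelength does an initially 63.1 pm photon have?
63.8106 pm

Using the Compton formula: λ' = λ + λ_C(1 − cos θ)

For θ = 45°, cos θ = √2/2 (exact) ≈ 0.7071, so:
1 − cos 45° = 1 − (√2/2) ≈ 0.2929

Δλ = λ_C × 0.2929 = 2.4263 × 0.2929 = 0.7106 pm

λ' = 63.1 + 0.7106 = 63.8106 pm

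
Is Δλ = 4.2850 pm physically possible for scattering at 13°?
No, inconsistent

Calculate the expected shift for θ = 13°:

Δλ_expected = λ_C(1 - cos(13°))
Δλ_expected = 2.4263 × (1 - cos(13°))
Δλ_expected = 2.4263 × 0.0256
Δλ_expected = 0.0622 pm

Given shift: 4.2850 pm
Expected shift: 0.0622 pm
Difference: 4.2228 pm

The values do not match. The given shift corresponds to θ ≈ 140.0°, not 13°.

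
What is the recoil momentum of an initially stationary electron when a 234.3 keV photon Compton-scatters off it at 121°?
1.7513e-22 kg·m/s

The electron is initially at rest, so by conservation of momentum:
p⃗_e = p⃗₀ − p⃗'  (incident photon momentum minus scattered photon momentum)

Photon momentum magnitudes (p = h/λ = E/c):
λ₀ = hc/E₀ = 5.2917 pm → p₀ = h/λ₀ = 1.2522e-22 kg·m/s
Δλ = λ_C(1 − cos 121°) = 3.6760 pm
λ' = 8.9676 pm → p' = h/λ' = 7.3889e-23 kg·m/s

The scattered photon makes angle θ = 121° with the incident direction, so by the law of cosines:
|p⃗_e|² = p₀² + p'² − 2p₀p'cos θ
|p⃗_e|² = (1.2522e-22)² + (7.3889e-23)² − 2·1.2522e-22·7.3889e-23·cos(121°)
|p⃗_e| = 1.7513e-22 kg·m/s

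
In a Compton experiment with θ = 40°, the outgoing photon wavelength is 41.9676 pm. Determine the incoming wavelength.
41.4000 pm

From λ' = λ + Δλ, we have λ = λ' - Δλ

First calculate the Compton shift:
Δλ = λ_C(1 - cos θ)
Δλ = 2.4263 × (1 - cos(40°))
Δλ = 2.4263 × 0.2340
Δλ = 0.5676 pm

Initial wavelength:
λ = λ' - Δλ
λ = 41.9676 - 0.5676
λ = 41.4000 pm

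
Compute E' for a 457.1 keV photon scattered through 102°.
219.7064 keV

First convert energy to wavelength:
λ = hc/E, with hc ≈ 1239.842 keV·pm (i.e. 1239.842 eV·nm)

For E = 457.1 keV = 457100 eV:
λ = 1239.842 keV·pm / 457.1 keV
λ = 2.7124 pm

Calculate the Compton shift:
Δλ = λ_C(1 - cos(102°)) = 2.4263 × 1.2079
Δλ = 2.9308 pm

Final wavelength:
λ' = 2.7124 + 2.9308 = 5.6432 pm

Final energy:
E' = hc/λ' = 1239.842 / 5.6432 = 219.7064 keV

(Intermediate values are shown rounded; full precision is carried through to the final answer.)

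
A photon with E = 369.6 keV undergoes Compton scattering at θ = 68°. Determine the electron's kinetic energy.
115.1142 keV

By energy conservation: K_e = E_initial - E_final

First find the scattered photon energy:
Initial wavelength: λ = hc/E = 3.3546 pm
Compton shift: Δλ = λ_C(1 - cos(68°)) = 1.5174 pm
Final wavelength: λ' = 3.3546 + 1.5174 = 4.8719 pm
Final photon energy: E' = hc/λ' = 254.4858 keV

Electron kinetic energy:
K_e = E - E' = 369.6000 - 254.4858 = 115.1142 keV

(Intermediate values are shown rounded; full precision is carried through to the final answer.)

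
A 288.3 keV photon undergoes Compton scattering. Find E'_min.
135.4553 keV (at θ = 180°)

The scattered photon has minimum energy when its wavelength is maximum, i.e., when the Compton shift Δλ = λ_C(1 − cos θ) is maximum. This occurs at θ = 180° (backscattering), giving Δλ_max = 2λ_C = 4.8526 pm.

Initial wavelength: λ₀ = hc/E₀ = 4.3005 pm
Maximum final wavelength: λ'_max = λ₀ + 2λ_C = 4.3005 + 4.8526 = 9.1531 pm
Minimum final energy: E'_min = hc/λ'_max = 135.4553 keV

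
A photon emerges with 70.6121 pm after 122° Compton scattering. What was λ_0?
66.9000 pm

From λ' = λ + Δλ, we have λ = λ' - Δλ

First calculate the Compton shift:
Δλ = λ_C(1 - cos θ)
Δλ = 2.4263 × (1 - cos(122°))
Δλ = 2.4263 × 1.5299
Δλ = 3.7121 pm

Initial wavelength:
λ = λ' - Δλ
λ = 70.6121 - 3.7121
λ = 66.9000 pm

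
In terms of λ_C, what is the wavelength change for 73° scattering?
0.7076 λ_C

The Compton shift formula is:
Δλ = λ_C(1 - cos θ)

Dividing both sides by λ_C:
Δλ/λ_C = 1 - cos θ

For θ = 73°:
Δλ/λ_C = 1 - cos(73°)
Δλ/λ_C = 1 - 0.2924
Δλ/λ_C = 0.7076

This means the shift is 0.7076 × λ_C = 1.7169 pm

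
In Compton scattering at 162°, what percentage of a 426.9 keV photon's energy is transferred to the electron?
0.6198 (or 61.98%)

Calculate initial and final photon energies:

Initial: E₀ = 426.9 keV → λ₀ = 2.9043 pm
Compton shift: Δλ = 4.7339 pm
Final wavelength: λ' = 7.6382 pm
Final energy: E' = 162.3221 keV

Fractional energy loss:
(E₀ - E')/E₀ = (426.9000 - 162.3221)/426.9000
= 264.5779/426.9000
= 0.6198
= 61.98%

(Intermediate values are shown rounded; full precision is carried through to the final answer.)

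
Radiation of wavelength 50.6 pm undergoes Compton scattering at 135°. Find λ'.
54.7420 pm

Using the Compton formula: λ' = λ + λ_C(1 − cos θ)

For θ = 135°, cos θ = -√2/2 (exact) ≈ -0.7071, so:
1 − cos 135° = 1 − (-√2/2) ≈ 1.7071

Δλ = λ_C × 1.7071 = 2.4263 × 1.7071 = 4.1420 pm

λ' = 50.6 + 4.1420 = 54.7420 pm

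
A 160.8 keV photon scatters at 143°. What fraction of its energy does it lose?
0.3614 (or 36.14%)

Calculate initial and final photon energies:

Initial: E₀ = 160.8 keV → λ₀ = 7.7105 pm
Compton shift: Δλ = 4.3640 pm
Final wavelength: λ' = 12.0745 pm
Final energy: E' = 102.6826 keV

Fractional energy loss:
(E₀ - E')/E₀ = (160.8000 - 102.6826)/160.8000
= 58.1174/160.8000
= 0.3614
= 36.14%

(Intermediate values are shown rounded; full precision is carried through to the final answer.)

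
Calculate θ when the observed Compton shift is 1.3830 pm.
64.53°

From the Compton formula Δλ = λ_C(1 - cos θ), we can solve for θ:

cos θ = 1 - Δλ/λ_C

Given:
- Δλ = 1.3830 pm
- λ_C = h/(m_e·c) ≈ 2.42631024 pm

cos θ = 1 - 1.3830/2.42631024
cos θ = 1 - 0.570001
cos θ = 0.429999

θ = arccos(0.429999)
θ = 64.53°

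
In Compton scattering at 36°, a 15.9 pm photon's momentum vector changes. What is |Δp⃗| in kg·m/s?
2.5416e-23 kg·m/s

Photon momentum magnitude is p = h/λ.

Initial momentum:
p₀ = h/λ = 6.6261e-34/1.5900e-11 = 4.1673e-23 kg·m/s

After scattering:
λ' = λ + Δλ = 15.9 + 0.4634 = 16.3634 pm
p' = h/λ' = 6.6261e-34/1.6363e-11 = 4.0493e-23 kg·m/s

Momentum is a vector; the scattered photon's direction makes angle θ = 36° with the incident direction. The magnitude of the vector change Δp⃗ = p⃗₀ − p⃗' is found from the law of cosines:
|Δp⃗|² = p₀² + p'² − 2p₀p'cos θ
|Δp⃗|² = (4.1673e-23)² + (4.0493e-23)² − 2·4.1673e-23·4.0493e-23·cos(36°)
|Δp⃗| = 2.5416e-23 kg·m/s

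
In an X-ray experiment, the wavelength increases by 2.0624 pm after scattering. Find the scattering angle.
81.37°

From the Compton formula Δλ = λ_C(1 - cos θ), we can solve for θ:

cos θ = 1 - Δλ/λ_C

Given:
- Δλ = 2.0624 pm
- λ_C = h/(m_e·c) ≈ 2.42631024 pm

cos θ = 1 - 2.0624/2.42631024
cos θ = 1 - 0.850015
cos θ = 0.149985

θ = arccos(0.149985)
θ = 81.37°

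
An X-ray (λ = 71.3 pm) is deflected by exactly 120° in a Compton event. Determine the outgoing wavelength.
74.9395 pm

Using the Compton formula: λ' = λ + λ_C(1 − cos θ)

For θ = 120°, cos θ = -1/2 (exact) = -0.5000, so:
1 − cos 120° = 1 − (-1/2) = 1.5000

Δλ = λ_C × 1.5000 = 2.4263 × 1.5000 = 3.6395 pm

λ' = 71.3 + 3.6395 = 74.9395 pm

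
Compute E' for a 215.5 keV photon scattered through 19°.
210.6599 keV

First convert energy to wavelength:
λ = hc/E, with hc ≈ 1239.842 keV·pm (i.e. 1239.842 eV·nm)

For E = 215.5 keV = 215500 eV:
λ = 1239.842 keV·pm / 215.5 keV
λ = 5.7533 pm

Calculate the Compton shift:
Δλ = λ_C(1 - cos(19°)) = 2.4263 × 0.0545
Δλ = 0.1322 pm

Final wavelength:
λ' = 5.7533 + 0.1322 = 5.8855 pm

Final energy:
E' = hc/λ' = 1239.842 / 5.8855 = 210.6599 keV

(Intermediate values are shown rounded; full precision is carried through to the final answer.)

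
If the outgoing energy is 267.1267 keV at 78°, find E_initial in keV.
455.8999 keV

Convert final energy to wavelength (hc ≈ 1239.842 keV·pm):
λ' = hc/E' = 1239.842 / 267.1267 = 4.6414 pm

Calculate the Compton shift:
Δλ = λ_C(1 - cos(78°))
Δλ = 2.4263 × (1 - cos(78°))
Δλ = 1.9219 pm

Initial wavelength:
λ = λ' - Δλ = 4.6414 - 1.9219 = 2.7195 pm

Initial energy:
E = hc/λ = 1239.842 / 2.7195 = 455.8999 keV

(Intermediate values are shown rounded; full precision is carried through to the final answer.)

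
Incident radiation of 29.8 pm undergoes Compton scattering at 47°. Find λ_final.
30.5716 pm

Using the Compton scattering formula:
λ' = λ + Δλ = λ + λ_C(1 - cos θ)

Given:
- Initial wavelength λ = 29.8 pm
- Scattering angle θ = 47°
- Compton wavelength λ_C ≈ 2.4263 pm

Calculate the shift:
Δλ = 2.4263 × (1 - cos(47°))
Δλ = 2.4263 × 0.3180
Δλ = 0.7716 pm

Final wavelength:
λ' = 29.8 + 0.7716 = 30.5716 pm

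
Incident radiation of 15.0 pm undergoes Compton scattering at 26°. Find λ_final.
15.2456 pm

Using the Compton scattering formula:
λ' = λ + Δλ = λ + λ_C(1 - cos θ)

Given:
- Initial wavelength λ = 15.0 pm
- Scattering angle θ = 26°
- Compton wavelength λ_C ≈ 2.4263 pm

Calculate the shift:
Δλ = 2.4263 × (1 - cos(26°))
Δλ = 2.4263 × 0.1012
Δλ = 0.2456 pm

Final wavelength:
λ' = 15.0 + 0.2456 = 15.2456 pm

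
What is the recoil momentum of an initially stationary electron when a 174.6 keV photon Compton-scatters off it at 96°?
1.2090e-22 kg·m/s

The electron is initially at rest, so by conservation of momentum:
p⃗_e = p⃗₀ − p⃗'  (incident photon momentum minus scattered photon momentum)

Photon momentum magnitudes (p = h/λ = E/c):
λ₀ = hc/E₀ = 7.1010 pm → p₀ = h/λ₀ = 9.3311e-23 kg·m/s
Δλ = λ_C(1 − cos 96°) = 2.6799 pm
λ' = 9.7810 pm → p' = h/λ' = 6.7745e-23 kg·m/s

The scattered photon makes angle θ = 96° with the incident direction, so by the law of cosines:
|p⃗_e|² = p₀² + p'² − 2p₀p'cos θ
|p⃗_e|² = (9.3311e-23)² + (6.7745e-23)² − 2·9.3311e-23·6.7745e-23·cos(96°)
|p⃗_e| = 1.2090e-22 kg·m/s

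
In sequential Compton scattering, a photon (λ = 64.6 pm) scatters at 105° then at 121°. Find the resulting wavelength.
71.3302 pm

Apply Compton shift twice:

First scattering at θ₁ = 105°:
Δλ₁ = λ_C(1 - cos(105°))
Δλ₁ = 2.4263 × 1.2588
Δλ₁ = 3.0543 pm

After first scattering:
λ₁ = 64.6 + 3.0543 = 67.6543 pm

Second scattering at θ₂ = 121°:
Δλ₂ = λ_C(1 - cos(121°))
Δλ₂ = 2.4263 × 1.5150
Δλ₂ = 3.6760 pm

Final wavelength:
λ₂ = 67.6543 + 3.6760 = 71.3302 pm

Total shift: Δλ_total = 3.0543 + 3.6760 = 6.7302 pm

(Intermediate values are shown rounded; full precision is carried through to the final answer.)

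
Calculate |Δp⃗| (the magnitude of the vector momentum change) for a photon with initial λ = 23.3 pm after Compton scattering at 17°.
8.3888e-24 kg·m/s

Photon momentum magnitude is p = h/λ.

Initial momentum:
p₀ = h/λ = 6.6261e-34/2.3300e-11 = 2.8438e-23 kg·m/s

After scattering:
λ' = λ + Δλ = 23.3 + 0.1060 = 23.4060 pm
p' = h/λ' = 6.6261e-34/2.3406e-11 = 2.8309e-23 kg·m/s

Momentum is a vector; the scattered photon's direction makes angle θ = 17° with the incident direction. The magnitude of the vector change Δp⃗ = p⃗₀ − p⃗' is found from the law of cosines:
|Δp⃗|² = p₀² + p'² − 2p₀p'cos θ
|Δp⃗|² = (2.8438e-23)² + (2.8309e-23)² − 2·2.8438e-23·2.8309e-23·cos(17°)
|Δp⃗| = 8.3888e-24 kg·m/s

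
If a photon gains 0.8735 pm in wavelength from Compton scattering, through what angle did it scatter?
50.21°

From the Compton formula Δλ = λ_C(1 - cos θ), we can solve for θ:

cos θ = 1 - Δλ/λ_C

Given:
- Δλ = 0.8735 pm
- λ_C = h/(m_e·c) ≈ 2.42631024 pm

cos θ = 1 - 0.8735/2.42631024
cos θ = 1 - 0.360012
cos θ = 0.639988

θ = arccos(0.639988)
θ = 50.21°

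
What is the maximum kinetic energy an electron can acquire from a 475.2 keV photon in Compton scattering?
309.0396 keV

Maximum energy transfer occurs at θ = 180° (backscattering).

Initial photon: E₀ = 475.2 keV → λ₀ = 2.6091 pm

Maximum Compton shift (at 180°):
Δλ_max = 2λ_C = 2 × 2.4263 = 4.8526 pm

Final wavelength:
λ' = 2.6091 + 4.8526 = 7.4617 pm

Minimum photon energy (maximum energy to electron):
E'_min = hc/λ' = 166.1604 keV

Maximum electron kinetic energy:
K_max = E₀ - E'_min = 475.2000 - 166.1604 = 309.0396 keV

(Intermediate values are shown rounded; full precision is carried through to the final answer.)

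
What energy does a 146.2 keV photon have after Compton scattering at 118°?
102.9269 keV

First convert energy to wavelength:
λ = hc/E, with hc ≈ 1239.842 keV·pm (i.e. 1239.842 eV·nm)

For E = 146.2 keV = 146200 eV:
λ = 1239.842 keV·pm / 146.2 keV
λ = 8.4805 pm

Calculate the Compton shift:
Δλ = λ_C(1 - cos(118°)) = 2.4263 × 1.4695
Δλ = 3.5654 pm

Final wavelength:
λ' = 8.4805 + 3.5654 = 12.0458 pm

Final energy:
E' = hc/λ' = 1239.842 / 12.0458 = 102.9269 keV

(Intermediate values are shown rounded; full precision is carried through to the final answer.)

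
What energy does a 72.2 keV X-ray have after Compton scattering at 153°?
56.9767 keV

First convert energy to wavelength:
λ = hc/E, with hc ≈ 1239.842 keV·pm (i.e. 1239.842 eV·nm)

For E = 72.2 keV = 72200 eV:
λ = 1239.842 keV·pm / 72.2 keV
λ = 17.1723 pm

Calculate the Compton shift:
Δλ = λ_C(1 - cos(153°)) = 2.4263 × 1.8910
Δλ = 4.5882 pm

Final wavelength:
λ' = 17.1723 + 4.5882 = 21.7605 pm

Final energy:
E' = hc/λ' = 1239.842 / 21.7605 = 56.9767 keV

(Intermediate values are shown rounded; full precision is carried through to the final answer.)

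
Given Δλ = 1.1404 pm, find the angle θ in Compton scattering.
58.00°

From the Compton formula Δλ = λ_C(1 - cos θ), we can solve for θ:

cos θ = 1 - Δλ/λ_C

Given:
- Δλ = 1.1404 pm
- λ_C = h/(m_e·c) ≈ 2.42631024 pm

cos θ = 1 - 1.1404/2.42631024
cos θ = 1 - 0.470014
cos θ = 0.529986

θ = arccos(0.529986)
θ = 58.00°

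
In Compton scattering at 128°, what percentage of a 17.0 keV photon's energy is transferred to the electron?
0.0510 (or 5.10%)

Calculate initial and final photon energies:

Initial: E₀ = 17.0 keV → λ₀ = 72.9319 pm
Compton shift: Δλ = 3.9201 pm
Final wavelength: λ' = 76.8520 pm
Final energy: E' = 16.1329 keV

Fractional energy loss:
(E₀ - E')/E₀ = (17.0000 - 16.1329)/17.0000
= 0.8671/17.0000
= 0.0510
= 5.10%

(Intermediate values are shown rounded; full precision is carried through to the final answer.)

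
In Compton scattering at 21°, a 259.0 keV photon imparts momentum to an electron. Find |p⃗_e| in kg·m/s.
4.9825e-23 kg·m/s

The electron is initially at rest, so by conservation of momentum:
p⃗_e = p⃗₀ − p⃗'  (incident photon momentum minus scattered photon momentum)

Photon momentum magnitudes (p = h/λ = E/c):
λ₀ = hc/E₀ = 4.7870 pm → p₀ = h/λ₀ = 1.3842e-22 kg·m/s
Δλ = λ_C(1 − cos 21°) = 0.1612 pm
λ' = 4.9482 pm → p' = h/λ' = 1.3391e-22 kg·m/s

The scattered photon makes angle θ = 21° with the incident direction, so by the law of cosines:
|p⃗_e|² = p₀² + p'² − 2p₀p'cos θ
|p⃗_e|² = (1.3842e-22)² + (1.3391e-22)² − 2·1.3842e-22·1.3391e-22·cos(21°)
|p⃗_e| = 4.9825e-23 kg·m/s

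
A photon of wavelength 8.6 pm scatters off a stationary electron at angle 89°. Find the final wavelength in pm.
10.9840 pm

Using the Compton scattering formula:
λ' = λ + Δλ = λ + λ_C(1 - cos θ)

Given:
- Initial wavelength λ = 8.6 pm
- Scattering angle θ = 89°
- Compton wavelength λ_C ≈ 2.4263 pm

Calculate the shift:
Δλ = 2.4263 × (1 - cos(89°))
Δλ = 2.4263 × 0.9825
Δλ = 2.3840 pm

Final wavelength:
λ' = 8.6 + 2.3840 = 10.9840 pm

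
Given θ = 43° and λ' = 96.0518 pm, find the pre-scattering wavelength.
95.4000 pm

From λ' = λ + Δλ, we have λ = λ' - Δλ

First calculate the Compton shift:
Δλ = λ_C(1 - cos θ)
Δλ = 2.4263 × (1 - cos(43°))
Δλ = 2.4263 × 0.2686
Δλ = 0.6518 pm

Initial wavelength:
λ = λ' - Δλ
λ = 96.0518 - 0.6518
λ = 95.4000 pm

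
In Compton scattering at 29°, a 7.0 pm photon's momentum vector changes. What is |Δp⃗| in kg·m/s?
4.6571e-23 kg·m/s

Photon momentum magnitude is p = h/λ.

Initial momentum:
p₀ = h/λ = 6.6261e-34/7.0000e-12 = 9.4658e-23 kg·m/s

After scattering:
λ' = λ + Δλ = 7.0 + 0.3042 = 7.3042 pm
p' = h/λ' = 6.6261e-34/7.3042e-12 = 9.0716e-23 kg·m/s

Momentum is a vector; the scattered photon's direction makes angle θ = 29° with the incident direction. The magnitude of the vector change Δp⃗ = p⃗₀ − p⃗' is found from the law of cosines:
|Δp⃗|² = p₀² + p'² − 2p₀p'cos θ
|Δp⃗|² = (9.4658e-23)² + (9.0716e-23)² − 2·9.4658e-23·9.0716e-23·cos(29°)
|Δp⃗| = 4.6571e-23 kg·m/s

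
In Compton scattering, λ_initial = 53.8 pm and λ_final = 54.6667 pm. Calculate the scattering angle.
50.00°

First find the wavelength shift:
Δλ = λ' - λ = 54.6667 - 53.8 = 0.8667 pm

Using Δλ = λ_C(1 - cos θ), with λ_C = h/(m_e·c) ≈ 2.42631024 pm:
cos θ = 1 - Δλ/λ_C
cos θ = 1 - 0.8667/2.42631024
cos θ = 0.642791

θ = arccos(0.642791)
θ = 50.00°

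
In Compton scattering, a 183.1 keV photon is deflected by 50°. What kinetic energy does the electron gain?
20.7767 keV

By energy conservation: K_e = E_initial - E_final

First find the scattered photon energy:
Initial wavelength: λ = hc/E = 6.7714 pm
Compton shift: Δλ = λ_C(1 - cos(50°)) = 0.8667 pm
Final wavelength: λ' = 6.7714 + 0.8667 = 7.6381 pm
Final photon energy: E' = hc/λ' = 162.3233 keV

Electron kinetic energy:
K_e = E - E' = 183.1000 - 162.3233 = 20.7767 keV

(Intermediate values are shown rounded; full precision is carried through to the final answer.)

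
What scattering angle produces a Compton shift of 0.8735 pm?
50.21°

From the Compton formula Δλ = λ_C(1 - cos θ), we can solve for θ:

cos θ = 1 - Δλ/λ_C

Given:
- Δλ = 0.8735 pm
- λ_C = h/(m_e·c) ≈ 2.42631024 pm

cos θ = 1 - 0.8735/2.42631024
cos θ = 1 - 0.360012
cos θ = 0.639988

θ = arccos(0.639988)
θ = 50.21°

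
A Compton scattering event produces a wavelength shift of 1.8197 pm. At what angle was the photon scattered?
75.52°

From the Compton formula Δλ = λ_C(1 - cos θ), we can solve for θ:

cos θ = 1 - Δλ/λ_C

Given:
- Δλ = 1.8197 pm
- λ_C = h/(m_e·c) ≈ 2.42631024 pm

cos θ = 1 - 1.8197/2.42631024
cos θ = 1 - 0.749987
cos θ = 0.250013

θ = arccos(0.250013)
θ = 75.52°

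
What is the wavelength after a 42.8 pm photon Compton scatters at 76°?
44.6393 pm

Using the Compton scattering formula:
λ' = λ + Δλ = λ + λ_C(1 - cos θ)

Given:
- Initial wavelength λ = 42.8 pm
- Scattering angle θ = 76°
- Compton wavelength λ_C ≈ 2.4263 pm

Calculate the shift:
Δλ = 2.4263 × (1 - cos(76°))
Δλ = 2.4263 × 0.7581
Δλ = 1.8393 pm

Final wavelength:
λ' = 42.8 + 1.8393 = 44.6393 pm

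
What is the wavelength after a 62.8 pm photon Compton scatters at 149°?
67.3061 pm

Using the Compton scattering formula:
λ' = λ + Δλ = λ + λ_C(1 - cos θ)

Given:
- Initial wavelength λ = 62.8 pm
- Scattering angle θ = 149°
- Compton wavelength λ_C ≈ 2.4263 pm

Calculate the shift:
Δλ = 2.4263 × (1 - cos(149°))
Δλ = 2.4263 × 1.8572
Δλ = 4.5061 pm

Final wavelength:
λ' = 62.8 + 4.5061 = 67.3061 pm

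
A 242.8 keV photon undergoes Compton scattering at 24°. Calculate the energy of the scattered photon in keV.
233.2196 keV

First convert energy to wavelength:
λ = hc/E, with hc ≈ 1239.842 keV·pm (i.e. 1239.842 eV·nm)

For E = 242.8 keV = 242800 eV:
λ = 1239.842 keV·pm / 242.8 keV
λ = 5.1064 pm

Calculate the Compton shift:
Δλ = λ_C(1 - cos(24°)) = 2.4263 × 0.0865
Δλ = 0.2098 pm

Final wavelength:
λ' = 5.1064 + 0.2098 = 5.3162 pm

Final energy:
E' = hc/λ' = 1239.842 / 5.3162 = 233.2196 keV

(Intermediate values are shown rounded; full precision is carried through to the final answer.)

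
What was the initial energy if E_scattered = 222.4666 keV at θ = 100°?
454.9002 keV

Convert final energy to wavelength (hc ≈ 1239.842 keV·pm):
λ' = hc/E' = 1239.842 / 222.4666 = 5.5732 pm

Calculate the Compton shift:
Δλ = λ_C(1 - cos(100°))
Δλ = 2.4263 × (1 - cos(100°))
Δλ = 2.8476 pm

Initial wavelength:
λ = λ' - Δλ = 5.5732 - 2.8476 = 2.7255 pm

Initial energy:
E = hc/λ = 1239.842 / 2.7255 = 454.9002 keV

(Intermediate values are shown rounded; full precision is carried through to the final answer.)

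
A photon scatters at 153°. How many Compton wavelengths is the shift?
1.8910 λ_C

The Compton shift formula is:
Δλ = λ_C(1 - cos θ)

Dividing both sides by λ_C:
Δλ/λ_C = 1 - cos θ

For θ = 153°:
Δλ/λ_C = 1 - cos(153°)
Δλ/λ_C = 1 - -0.8910
Δλ/λ_C = 1.8910

This means the shift is 1.8910 × λ_C = 4.5882 pm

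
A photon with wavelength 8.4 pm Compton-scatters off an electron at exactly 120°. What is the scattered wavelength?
12.0395 pm

Using the Compton formula: λ' = λ + λ_C(1 − cos θ)

For θ = 120°, cos θ = -1/2 (exact) = -0.5000, so:
1 − cos 120° = 1 − (-1/2) = 1.5000

Δλ = λ_C × 1.5000 = 2.4263 × 1.5000 = 3.6395 pm

λ' = 8.4 + 3.6395 = 12.0395 pm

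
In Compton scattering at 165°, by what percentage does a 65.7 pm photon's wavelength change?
7.2602%

Calculate the Compton shift:
Δλ = λ_C(1 - cos(165°))
Δλ = 2.4263 × (1 - cos(165°))
Δλ = 2.4263 × 1.9659
Δλ = 4.7699 pm

Percentage change:
(Δλ/λ₀) × 100 = (4.7699/65.7) × 100
= 7.2602%

(Intermediate values are shown rounded; full precision is carried through to the final answer.)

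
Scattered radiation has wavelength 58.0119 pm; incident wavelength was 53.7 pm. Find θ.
141.00°

First find the wavelength shift:
Δλ = λ' - λ = 58.0119 - 53.7 = 4.3119 pm

Using Δλ = λ_C(1 - cos θ), with λ_C = h/(m_e·c) ≈ 2.42631024 pm:
cos θ = 1 - Δλ/λ_C
cos θ = 1 - 4.3119/2.42631024
cos θ = -0.777143

θ = arccos(-0.777143)
θ = 141.00°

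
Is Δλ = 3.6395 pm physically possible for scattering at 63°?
No, inconsistent

Calculate the expected shift for θ = 63°:

Δλ_expected = λ_C(1 - cos(63°))
Δλ_expected = 2.4263 × (1 - cos(63°))
Δλ_expected = 2.4263 × 0.5460
Δλ_expected = 1.3248 pm

Given shift: 3.6395 pm
Expected shift: 1.3248 pm
Difference: 2.3147 pm

The values do not match. The given shift corresponds to θ ≈ 120.0°, not 63°.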